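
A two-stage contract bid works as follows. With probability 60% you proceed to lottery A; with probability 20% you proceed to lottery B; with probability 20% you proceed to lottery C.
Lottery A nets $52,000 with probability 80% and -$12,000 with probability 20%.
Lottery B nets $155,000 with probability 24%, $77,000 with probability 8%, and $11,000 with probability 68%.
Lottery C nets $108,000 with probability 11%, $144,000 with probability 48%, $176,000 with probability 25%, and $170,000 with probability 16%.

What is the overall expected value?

EV(A) = 0.8 × 52000 + 0.2 × (-12000) = 41600 − 2400 = 39200
EV(B) = 0.24 × 155000 + 0.08 × 77000 + 0.68 × 11000 = 37200 + 6160 + 7480 = 50840
EV(C) = 0.11 × 108000 + 0.48 × 144000 + 0.25 × 176000 + 0.16 × 170000 = 11880 + 69120 + 44000 + 27200 = 152200
Overall = 0.6 × 39200 + 0.2 × 50840 + 0.2 × 152200 = 23520 + 10168 + 30440 = 64128

$64,128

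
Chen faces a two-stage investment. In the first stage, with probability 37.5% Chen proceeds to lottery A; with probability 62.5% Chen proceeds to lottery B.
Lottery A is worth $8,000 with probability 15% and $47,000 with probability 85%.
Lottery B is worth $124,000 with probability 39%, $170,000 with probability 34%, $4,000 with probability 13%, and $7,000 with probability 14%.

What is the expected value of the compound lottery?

EV(A) = 0.15 × 8000 + 0.85 × 47000 = 1200 + 39950 = 41150
EV(B) = 0.39 × 124000 + 0.34 × 170000 + 0.13 × 4000 + 0.14 × 7000 = 48360 + 57800 + 520 + 980 = 107660
Overall = 0.375 × 41150 + 0.625 × 107660 = 15431.25 + 67287.5 = 82718.75

$82,718.75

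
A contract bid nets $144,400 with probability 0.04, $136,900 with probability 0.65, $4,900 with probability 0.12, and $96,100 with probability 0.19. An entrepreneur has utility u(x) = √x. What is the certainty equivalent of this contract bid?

$104,329

E[u] = 0.04·√144400 + 0.65·√136900 + 0.12·√4900 + 0.19·√96100 = 0.04·380 + 0.65·370 + 0.12·70 + 0.19·310 = 323
CE = (323)² = 104329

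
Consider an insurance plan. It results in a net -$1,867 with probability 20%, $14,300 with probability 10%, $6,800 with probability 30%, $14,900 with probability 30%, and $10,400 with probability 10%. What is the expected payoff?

EV = 0.2 × (-1867) + 0.1 × 14300 + 0.3 × 6800 + 0.3 × 14900 + 0.1 × 10400 = -373.4 + 1430 + 2040 + 4470 + 1040 = 8606.6

$8,606.60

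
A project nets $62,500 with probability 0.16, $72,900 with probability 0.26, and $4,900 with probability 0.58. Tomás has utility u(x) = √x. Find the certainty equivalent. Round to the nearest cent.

$22,740.64

E[u] = 0.16·√62500 + 0.26·√72900 + 0.58·√4900 = 0.16·250 + 0.26·270 + 0.58·70 = 150.8
CE = (150.8)² = 22740.64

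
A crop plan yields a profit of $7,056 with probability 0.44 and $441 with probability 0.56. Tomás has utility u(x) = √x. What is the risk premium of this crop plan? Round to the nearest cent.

$977.96

E[u] = 0.44·√7056 + 0.56·√441 = 0.44·84 + 0.56·21 = 48.72
CE = (48.72)² = 2373.6384
Risk premium = EV − CE = 3351.6 − 2373.6384 = 977.9616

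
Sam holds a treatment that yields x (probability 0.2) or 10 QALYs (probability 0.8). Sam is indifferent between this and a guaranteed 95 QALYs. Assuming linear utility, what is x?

x = 435 QALYs

0.2·x + 0.8·10 = 95
0.2·x = 95 − 8 = 87
x = 87 / 0.2 = 435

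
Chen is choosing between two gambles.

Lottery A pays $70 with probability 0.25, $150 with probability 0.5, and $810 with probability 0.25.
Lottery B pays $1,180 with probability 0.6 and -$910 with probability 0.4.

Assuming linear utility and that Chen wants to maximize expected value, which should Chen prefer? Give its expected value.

Lottery A = 0.25 × 70 + 0.5 × 150 + 0.25 × 810 = 17.5 + 75 + 202.5 = 295
Lottery B = 0.6 × 1180 + 0.4 × (-910) = 708 − 364 = 344

Lottery B ($344)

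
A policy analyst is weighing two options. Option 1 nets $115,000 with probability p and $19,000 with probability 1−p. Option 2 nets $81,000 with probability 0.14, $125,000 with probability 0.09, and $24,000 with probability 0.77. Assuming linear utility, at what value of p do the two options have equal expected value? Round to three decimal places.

p = 0.230

EV(Option 2) = 0.14 × 81000 + 0.09 × 125000 + 0.77 × 24000 = 11340 + 11250 + 18480 = 41070
p·115000 + (1−p)·19000 = 41070
96000p + 19000 = 41070
p = (41070 − 19000) / 96000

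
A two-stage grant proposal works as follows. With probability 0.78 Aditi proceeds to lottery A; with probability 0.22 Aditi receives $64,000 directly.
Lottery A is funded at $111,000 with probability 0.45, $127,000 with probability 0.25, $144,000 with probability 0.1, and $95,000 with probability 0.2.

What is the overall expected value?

EV(A) = 0.45 × 111000 + 0.25 × 127000 + 0.1 × 144000 + 0.2 × 95000 = 49950 + 31750 + 14400 + 19000 = 115100
Branch B: 64000 (certain)
Overall = 0.78 × 115100 + 0.22 × 64000 = 89778 + 14080 = 103858

$103,858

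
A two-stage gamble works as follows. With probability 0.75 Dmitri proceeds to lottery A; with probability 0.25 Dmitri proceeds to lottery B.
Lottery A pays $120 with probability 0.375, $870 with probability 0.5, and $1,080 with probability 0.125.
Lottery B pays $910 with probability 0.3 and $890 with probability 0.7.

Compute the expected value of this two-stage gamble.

EV(A) = 0.375 × 120 + 0.5 × 870 + 0.125 × 1080 = 45 + 435 + 135 = 615
EV(B) = 0.3 × 910 + 0.7 × 890 = 273 + 623 = 896
Overall = 0.75 × 615 + 0.25 × 896 = 461.25 + 224 = 685.25

$685.25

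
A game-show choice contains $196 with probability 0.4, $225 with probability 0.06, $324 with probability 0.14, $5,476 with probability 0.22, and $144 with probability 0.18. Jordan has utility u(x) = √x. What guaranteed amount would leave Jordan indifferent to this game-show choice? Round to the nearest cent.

$754.05

E[u] = 0.4·√196 + 0.06·√225 + 0.14·√324 + 0.22·√5476 + 0.18·√144 = 0.4·14 + 0.06·15 + 0.14·18 + 0.22·74 + 0.18·12 = 27.46
CE = (27.46)² = 754.0516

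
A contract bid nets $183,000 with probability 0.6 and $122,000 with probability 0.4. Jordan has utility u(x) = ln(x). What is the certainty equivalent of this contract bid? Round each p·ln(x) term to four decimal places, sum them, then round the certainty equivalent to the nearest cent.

E[u] = 0.6·ln(183000) + 0.4·ln(122000) = 7.2703 + 4.6847 = 11.9550
CE = e^11.9550 ≈ 155593.17

$155,593.17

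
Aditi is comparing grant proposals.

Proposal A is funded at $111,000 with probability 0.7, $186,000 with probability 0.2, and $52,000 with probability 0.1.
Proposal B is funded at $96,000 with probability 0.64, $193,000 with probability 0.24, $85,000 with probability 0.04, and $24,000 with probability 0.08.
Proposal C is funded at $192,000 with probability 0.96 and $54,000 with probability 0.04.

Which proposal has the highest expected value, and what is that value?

Proposal C ($186,480)

Proposal A = 0.7 × 111000 + 0.2 × 186000 + 0.1 × 52000 = 77700 + 37200 + 5200 = 120100
Proposal B = 0.64 × 96000 + 0.24 × 193000 + 0.04 × 85000 + 0.08 × 24000 = 61440 + 46320 + 3400 + 1920 = 113080
Proposal C = 0.96 × 192000 + 0.04 × 54000 = 184320 + 2160 = 186480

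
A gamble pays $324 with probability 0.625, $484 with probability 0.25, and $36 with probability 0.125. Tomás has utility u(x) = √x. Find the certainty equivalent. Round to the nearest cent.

E[u] = 0.625·√324 + 0.25·√484 + 0.125·√36 = 0.625·18 + 0.25·22 + 0.125·6 = 17.5
CE = (17.5)² = 306.25

$306.25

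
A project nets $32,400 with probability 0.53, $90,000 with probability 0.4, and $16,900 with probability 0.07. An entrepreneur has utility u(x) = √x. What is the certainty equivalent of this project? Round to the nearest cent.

E[u] = 0.53·√32400 + 0.4·√90000 + 0.07·√16900 = 0.53·180 + 0.4·300 + 0.07·130 = 224.5
CE = (224.5)² = 50400.25

$50,400.25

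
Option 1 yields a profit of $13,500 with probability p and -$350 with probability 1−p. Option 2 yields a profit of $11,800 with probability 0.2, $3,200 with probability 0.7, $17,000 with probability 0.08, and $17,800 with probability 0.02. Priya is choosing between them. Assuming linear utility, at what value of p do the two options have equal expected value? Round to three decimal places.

EV(Option 2) = 0.2 × 11800 + 0.7 × 3200 + 0.08 × 17000 + 0.02 × 17800 = 2360 + 2240 + 1360 + 356 = 6316
p·13500 + (1−p)·(-350) = 6316
13850p − 350 = 6316
p = (6316 + 350) / 13850

p = 0.481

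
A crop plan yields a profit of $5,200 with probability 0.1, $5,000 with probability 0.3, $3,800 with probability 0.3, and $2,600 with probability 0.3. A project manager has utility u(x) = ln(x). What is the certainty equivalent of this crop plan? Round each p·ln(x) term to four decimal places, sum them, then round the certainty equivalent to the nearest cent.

$3,799.41

E[u] = 0.1·ln(5200) + 0.3·ln(5000) + 0.3·ln(3800) + 0.3·ln(2600) = 0.8556 + 2.5552 + 2.4728 + 2.3590 = 8.2426
CE = e^8.2426 ≈ 3799.41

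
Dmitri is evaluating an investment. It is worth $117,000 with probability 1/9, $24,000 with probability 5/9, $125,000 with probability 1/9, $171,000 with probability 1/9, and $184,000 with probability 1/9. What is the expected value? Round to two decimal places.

$79,666.67

EV = 1/9 × 117000 + 5/9 × 24000 + 1/9 × 125000 + 1/9 × 171000 + 1/9 × 184000 = 13000 + 13333.3333 + 13888.8889 + 19000 + 20444.4444 = 79666.6667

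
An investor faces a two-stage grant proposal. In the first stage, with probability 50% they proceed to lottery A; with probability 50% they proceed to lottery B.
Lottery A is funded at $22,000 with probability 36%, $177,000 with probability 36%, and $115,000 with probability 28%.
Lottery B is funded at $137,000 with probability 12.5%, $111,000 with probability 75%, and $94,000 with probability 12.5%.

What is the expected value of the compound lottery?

EV(A) = 0.36 × 22000 + 0.36 × 177000 + 0.28 × 115000 = 7920 + 63720 + 32200 = 103840
EV(B) = 0.125 × 137000 + 0.75 × 111000 + 0.125 × 94000 = 17125 + 83250 + 11750 = 112125
Overall = 0.5 × 103840 + 0.5 × 112125 = 51920 + 56062.5 = 107982.5

$107,982.50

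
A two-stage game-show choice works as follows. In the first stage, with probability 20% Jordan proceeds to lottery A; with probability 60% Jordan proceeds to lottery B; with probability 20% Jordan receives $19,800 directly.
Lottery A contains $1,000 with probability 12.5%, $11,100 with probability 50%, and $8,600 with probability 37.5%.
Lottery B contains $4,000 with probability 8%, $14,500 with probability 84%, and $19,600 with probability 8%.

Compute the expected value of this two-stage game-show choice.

EV(A) = 0.125 × 1000 + 0.5 × 11100 + 0.375 × 8600 = 125 + 5550 + 3225 = 8900
EV(B) = 0.08 × 4000 + 0.84 × 14500 + 0.08 × 19600 = 320 + 12180 + 1568 = 14068
Branch C: 19800 (certain)
Overall = 0.2 × 8900 + 0.6 × 14068 + 0.2 × 19800 = 1780 + 8440.8 + 3960 = 14180.8

$14,180.80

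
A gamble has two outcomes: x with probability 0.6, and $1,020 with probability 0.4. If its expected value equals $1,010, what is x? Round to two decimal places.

0.6·x + 0.4·1020 = 1010
0.6·x = 1010 − 408 = 602
x = 602 / 0.6 = 1003.3333

x = $1,003.33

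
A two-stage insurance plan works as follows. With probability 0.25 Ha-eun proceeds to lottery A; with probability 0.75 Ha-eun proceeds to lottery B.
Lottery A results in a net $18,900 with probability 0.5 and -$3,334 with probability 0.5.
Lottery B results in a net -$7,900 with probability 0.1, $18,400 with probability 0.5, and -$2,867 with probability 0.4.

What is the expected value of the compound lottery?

EV(A) = 0.5 × 18900 + 0.5 × (-3334) = 9450 − 1667 = 7783
EV(B) = 0.1 × (-7900) + 0.5 × 18400 + 0.4 × (-2867) = -790 + 9200 − 1146.8 = 7263.2
Overall = 0.25 × 7783 + 0.75 × 7263.2 = 1945.75 + 5447.4 = 7393.15

$7,393.15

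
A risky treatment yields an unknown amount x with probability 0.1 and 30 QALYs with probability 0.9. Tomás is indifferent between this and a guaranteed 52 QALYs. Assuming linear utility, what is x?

x = 250 QALYs

0.1·x + 0.9·30 = 52
0.1·x = 52 − 27 = 25
x = 25 / 0.1 = 250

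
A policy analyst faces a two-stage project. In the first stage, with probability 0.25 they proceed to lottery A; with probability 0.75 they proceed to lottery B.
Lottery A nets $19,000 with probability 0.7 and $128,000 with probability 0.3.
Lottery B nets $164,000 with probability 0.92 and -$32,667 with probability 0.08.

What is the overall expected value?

$124,124.98

EV(A) = 0.7 × 19000 + 0.3 × 128000 = 13300 + 38400 = 51700
EV(B) = 0.92 × 164000 + 0.08 × (-32667) = 150880 − 2613.36 = 148266.64
Overall = 0.25 × 51700 + 0.75 × 148266.64 = 12925 + 111199.98 = 124124.98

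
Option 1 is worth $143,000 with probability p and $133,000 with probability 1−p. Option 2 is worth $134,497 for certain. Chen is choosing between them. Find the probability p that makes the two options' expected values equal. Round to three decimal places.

p·143000 + (1−p)·133000 = 134497
10000p + 133000 = 134497
p = (134497 − 133000) / 10000

p = 0.150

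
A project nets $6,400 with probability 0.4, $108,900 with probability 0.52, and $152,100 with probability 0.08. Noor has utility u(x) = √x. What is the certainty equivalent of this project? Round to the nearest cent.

E[u] = 0.4·√6400 + 0.52·√108900 + 0.08·√152100 = 0.4·80 + 0.52·330 + 0.08·390 = 234.8
CE = (234.8)² = 55131.04

$55,131.04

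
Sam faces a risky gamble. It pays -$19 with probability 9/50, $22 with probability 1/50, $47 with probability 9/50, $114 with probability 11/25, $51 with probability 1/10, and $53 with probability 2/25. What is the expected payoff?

$64.98

EV = 9/50 × (-19) + 1/50 × 22 + 9/50 × 47 + 11/25 × 114 + 1/10 × 51 + 2/25 × 53 = -3.42 + 0.44 + 8.46 + 50.16 + 5.1 + 4.24 = 64.98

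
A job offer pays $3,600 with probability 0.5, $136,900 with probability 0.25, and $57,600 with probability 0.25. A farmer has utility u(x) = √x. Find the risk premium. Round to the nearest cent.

$17,118.75

E[u] = 0.5·√3600 + 0.25·√136900 + 0.25·√57600 = 0.5·60 + 0.25·370 + 0.25·240 = 182.5
CE = (182.5)² = 33306.25
Risk premium = EV − CE = 50425 − 33306.25 = 17118.75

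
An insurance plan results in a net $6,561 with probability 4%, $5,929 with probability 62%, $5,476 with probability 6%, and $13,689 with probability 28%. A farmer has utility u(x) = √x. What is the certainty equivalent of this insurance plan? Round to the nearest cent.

E[u] = 0.04·√6561 + 0.62·√5929 + 0.06·√5476 + 0.28·√13689 = 0.04·81 + 0.62·77 + 0.06·74 + 0.28·117 = 88.18
CE = (88.18)² = 7775.7124

$7,775.71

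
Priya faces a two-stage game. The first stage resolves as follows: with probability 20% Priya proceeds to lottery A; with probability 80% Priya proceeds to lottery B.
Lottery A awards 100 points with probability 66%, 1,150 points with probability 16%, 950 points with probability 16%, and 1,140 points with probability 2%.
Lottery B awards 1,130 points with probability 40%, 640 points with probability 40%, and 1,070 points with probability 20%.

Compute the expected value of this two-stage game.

EV(A) = 0.66 × 100 + 0.16 × 1150 + 0.16 × 950 + 0.02 × 1140 = 66 + 184 + 152 + 22.8 = 424.8
EV(B) = 0.4 × 1130 + 0.4 × 640 + 0.2 × 1070 = 452 + 256 + 214 = 922
Overall = 0.2 × 424.8 + 0.8 × 922 = 84.96 + 737.6 = 822.56

822.56 points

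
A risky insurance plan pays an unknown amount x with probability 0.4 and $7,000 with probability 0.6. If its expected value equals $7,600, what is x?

0.4·x + 0.6·7000 = 7600
0.4·x = 7600 − 4200 = 3400
x = 3400 / 0.4 = 8500

x = $8,500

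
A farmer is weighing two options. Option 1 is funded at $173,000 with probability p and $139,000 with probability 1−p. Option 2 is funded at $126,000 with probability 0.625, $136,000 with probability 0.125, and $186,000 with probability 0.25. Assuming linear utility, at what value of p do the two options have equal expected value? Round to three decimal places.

p = 0.096

EV(Option 2) = 0.625 × 126000 + 0.125 × 136000 + 0.25 × 186000 = 78750 + 17000 + 46500 = 142250
p·173000 + (1−p)·139000 = 142250
34000p + 139000 = 142250
p = (142250 − 139000) / 34000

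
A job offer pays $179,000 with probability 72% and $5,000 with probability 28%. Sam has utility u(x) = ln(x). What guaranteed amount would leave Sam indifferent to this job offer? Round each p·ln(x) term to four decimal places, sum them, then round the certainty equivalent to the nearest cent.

E[u] = 0.72·ln(179000) + 0.28·ln(5000) = 8.7085 + 2.3848 = 11.0933
CE = e^11.0933 ≈ 65729.30

$65,729.30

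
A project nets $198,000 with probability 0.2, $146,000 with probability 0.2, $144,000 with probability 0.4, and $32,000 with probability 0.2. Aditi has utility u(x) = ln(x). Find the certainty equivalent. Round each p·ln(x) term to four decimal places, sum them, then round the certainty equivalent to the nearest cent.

E[u] = 0.2·ln(198000) + 0.2·ln(146000) + 0.4·ln(144000) + 0.2·ln(32000) = 2.4392 + 2.3783 + 4.7510 + 2.0747 = 11.6432
CE = e^11.6432 ≈ 113914.11

$113,914.11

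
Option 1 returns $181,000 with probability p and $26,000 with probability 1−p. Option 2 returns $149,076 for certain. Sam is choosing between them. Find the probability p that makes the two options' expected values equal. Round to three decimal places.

p = 0.794

p·181000 + (1−p)·26000 = 149076
155000p + 26000 = 149076
p = (149076 − 26000) / 155000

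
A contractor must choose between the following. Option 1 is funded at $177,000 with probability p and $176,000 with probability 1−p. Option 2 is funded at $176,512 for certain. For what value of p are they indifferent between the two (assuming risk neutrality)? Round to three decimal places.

p·177000 + (1−p)·176000 = 176512
1000p + 176000 = 176512
p = (176512 − 176000) / 1000

p = 0.512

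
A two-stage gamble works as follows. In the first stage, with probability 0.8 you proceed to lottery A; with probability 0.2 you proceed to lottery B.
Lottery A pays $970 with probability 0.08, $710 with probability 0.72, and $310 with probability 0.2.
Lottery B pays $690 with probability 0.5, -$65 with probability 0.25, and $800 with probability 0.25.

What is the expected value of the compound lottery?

$626.39

EV(A) = 0.08 × 970 + 0.72 × 710 + 0.2 × 310 = 77.6 + 511.2 + 62 = 650.8
EV(B) = 0.5 × 690 + 0.25 × (-65) + 0.25 × 800 = 345 − 16.25 + 200 = 528.75
Overall = 0.8 × 650.8 + 0.2 × 528.75 = 520.64 + 105.75 = 626.39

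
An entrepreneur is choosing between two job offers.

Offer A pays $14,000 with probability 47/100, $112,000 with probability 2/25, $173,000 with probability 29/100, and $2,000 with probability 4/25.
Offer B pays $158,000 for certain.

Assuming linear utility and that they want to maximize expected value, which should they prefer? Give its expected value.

Offer A = 47/100 × 14000 + 2/25 × 112000 + 29/100 × 173000 + 4/25 × 2000 = 6580 + 8960 + 50170 + 320 = 66030
Offer B: 158000 (certain)

Offer B ($158,000)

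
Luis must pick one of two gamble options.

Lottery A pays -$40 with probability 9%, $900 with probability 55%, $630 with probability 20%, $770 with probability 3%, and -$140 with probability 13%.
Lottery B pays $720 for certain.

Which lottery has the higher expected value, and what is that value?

Lottery A = 0.09 × (-40) + 0.55 × 900 + 0.2 × 630 + 0.03 × 770 + 0.13 × (-140) = -3.6 + 495 + 126 + 23.1 − 18.2 = 622.3
Lottery B: 720 (certain)

Lottery B ($720)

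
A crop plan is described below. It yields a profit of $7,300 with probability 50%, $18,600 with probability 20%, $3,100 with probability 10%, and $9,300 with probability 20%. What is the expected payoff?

$9,540

EV = 0.5 × 7300 + 0.2 × 18600 + 0.1 × 3100 + 0.2 × 9300 = 3650 + 3720 + 310 + 1860 = 9540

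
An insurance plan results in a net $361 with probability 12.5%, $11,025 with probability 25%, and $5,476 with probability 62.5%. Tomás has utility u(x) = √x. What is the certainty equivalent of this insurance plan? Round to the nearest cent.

$5,606.27

E[u] = 0.125·√361 + 0.25·√11025 + 0.625·√5476 = 0.125·19 + 0.25·105 + 0.625·74 = 74.875
CE = (74.875)² = 5606.265625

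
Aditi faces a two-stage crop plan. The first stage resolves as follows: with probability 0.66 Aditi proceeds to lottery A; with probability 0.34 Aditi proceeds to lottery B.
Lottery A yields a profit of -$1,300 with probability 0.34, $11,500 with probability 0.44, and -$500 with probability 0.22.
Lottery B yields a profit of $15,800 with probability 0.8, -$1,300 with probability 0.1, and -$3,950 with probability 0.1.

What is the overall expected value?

$7,094.38

EV(A) = 0.34 × (-1300) + 0.44 × 11500 + 0.22 × (-500) = -442 + 5060 − 110 = 4508
EV(B) = 0.8 × 15800 + 0.1 × (-1300) + 0.1 × (-3950) = 12640 − 130 − 395 = 12115
Overall = 0.66 × 4508 + 0.34 × 12115 = 2975.28 + 4119.1 = 7094.38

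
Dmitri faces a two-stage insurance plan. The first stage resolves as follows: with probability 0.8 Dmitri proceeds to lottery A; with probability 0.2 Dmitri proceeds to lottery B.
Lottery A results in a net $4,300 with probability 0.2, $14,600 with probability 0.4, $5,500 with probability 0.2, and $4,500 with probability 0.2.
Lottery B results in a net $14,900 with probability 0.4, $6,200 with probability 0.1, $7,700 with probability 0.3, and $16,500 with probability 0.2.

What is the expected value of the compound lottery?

EV(A) = 0.2 × 4300 + 0.4 × 14600 + 0.2 × 5500 + 0.2 × 4500 = 860 + 5840 + 1100 + 900 = 8700
EV(B) = 0.4 × 14900 + 0.1 × 6200 + 0.3 × 7700 + 0.2 × 16500 = 5960 + 620 + 2310 + 3300 = 12190
Overall = 0.8 × 8700 + 0.2 × 12190 = 6960 + 2438 = 9398

$9,398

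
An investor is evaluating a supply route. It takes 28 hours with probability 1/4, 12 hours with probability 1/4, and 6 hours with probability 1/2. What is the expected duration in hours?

EV = 1/4 × 28 + 1/4 × 12 + 1/2 × 6 = 7 + 3 + 3 = 13

13 hours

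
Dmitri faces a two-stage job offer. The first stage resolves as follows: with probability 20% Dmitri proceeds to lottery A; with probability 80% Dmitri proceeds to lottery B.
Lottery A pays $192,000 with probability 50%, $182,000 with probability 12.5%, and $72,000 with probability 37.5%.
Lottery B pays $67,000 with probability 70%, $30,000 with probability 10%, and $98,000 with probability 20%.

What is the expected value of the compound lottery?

$84,750

EV(A) = 0.5 × 192000 + 0.125 × 182000 + 0.375 × 72000 = 96000 + 22750 + 27000 = 145750
EV(B) = 0.7 × 67000 + 0.1 × 30000 + 0.2 × 98000 = 46900 + 3000 + 19600 = 69500
Overall = 0.2 × 145750 + 0.8 × 69500 = 29150 + 55600 = 84750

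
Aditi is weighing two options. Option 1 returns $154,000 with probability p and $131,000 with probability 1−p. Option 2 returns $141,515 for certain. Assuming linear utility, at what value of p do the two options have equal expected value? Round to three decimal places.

p = 0.457

p·154000 + (1−p)·131000 = 141515
23000p + 131000 = 141515
p = (141515 − 131000) / 23000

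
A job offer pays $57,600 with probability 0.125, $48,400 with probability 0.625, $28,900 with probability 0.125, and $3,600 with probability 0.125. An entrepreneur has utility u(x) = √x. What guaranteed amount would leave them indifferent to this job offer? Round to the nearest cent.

$38,514.06

E[u] = 0.125·√57600 + 0.625·√48400 + 0.125·√28900 + 0.125·√3600 = 0.125·240 + 0.625·220 + 0.125·170 + 0.125·60 = 196.25
CE = (196.25)² = 38514.0625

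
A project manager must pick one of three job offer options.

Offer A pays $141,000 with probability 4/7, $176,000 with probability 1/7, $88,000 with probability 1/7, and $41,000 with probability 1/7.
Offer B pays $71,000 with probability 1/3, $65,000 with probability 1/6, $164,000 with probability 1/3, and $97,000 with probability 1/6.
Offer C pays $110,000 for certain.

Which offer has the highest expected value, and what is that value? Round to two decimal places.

Offer A = 4/7 × 141000 + 1/7 × 176000 + 1/7 × 88000 + 1/7 × 41000 = 80571.4286 + 25142.8571 + 12571.4286 + 5857.1429 = 124142.8571
Offer B = 1/3 × 71000 + 1/6 × 65000 + 1/3 × 164000 + 1/6 × 97000 = 23666.6667 + 10833.3333 + 54666.6667 + 16166.6667 = 105333.3333
Offer C: 110000 (certain)

Offer A ($124,142.86)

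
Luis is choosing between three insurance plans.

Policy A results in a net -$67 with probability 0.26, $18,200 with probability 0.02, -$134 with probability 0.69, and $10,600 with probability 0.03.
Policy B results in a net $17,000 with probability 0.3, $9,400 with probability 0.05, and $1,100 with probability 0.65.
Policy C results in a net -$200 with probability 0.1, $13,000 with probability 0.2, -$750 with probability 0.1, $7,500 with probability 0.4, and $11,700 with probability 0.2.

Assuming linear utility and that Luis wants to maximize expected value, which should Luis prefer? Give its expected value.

Policy A = 0.26 × (-67) + 0.02 × 18200 + 0.69 × (-134) + 0.03 × 10600 = -17.42 + 364 − 92.46 + 318 = 572.12
Policy B = 0.3 × 17000 + 0.05 × 9400 + 0.65 × 1100 = 5100 + 470 + 715 = 6285
Policy C = 0.1 × (-200) + 0.2 × 13000 + 0.1 × (-750) + 0.4 × 7500 + 0.2 × 11700 = -20 + 2600 − 75 + 3000 + 2340 = 7845

Policy C ($7,845)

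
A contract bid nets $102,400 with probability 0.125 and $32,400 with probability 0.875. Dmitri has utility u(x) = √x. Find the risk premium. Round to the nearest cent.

E[u] = 0.125·√102400 + 0.875·√32400 = 0.125·320 + 0.875·180 = 197.5
CE = (197.5)² = 39006.25
Risk premium = EV − CE = 41150 − 39006.25 = 2143.75

$2,143.75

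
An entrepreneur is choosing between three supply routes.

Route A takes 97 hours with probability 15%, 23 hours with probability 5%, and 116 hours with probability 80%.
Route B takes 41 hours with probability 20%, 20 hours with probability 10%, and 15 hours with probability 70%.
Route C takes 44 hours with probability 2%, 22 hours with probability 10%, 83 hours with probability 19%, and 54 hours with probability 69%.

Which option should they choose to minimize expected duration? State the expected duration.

Route A = 0.15 × 97 + 0.05 × 23 + 0.8 × 116 = 14.55 + 1.15 + 92.8 = 108.5
Route B = 0.2 × 41 + 0.1 × 20 + 0.7 × 15 = 8.2 + 2 + 10.5 = 20.7
Route C = 0.02 × 44 + 0.1 × 22 + 0.19 × 83 + 0.69 × 54 = 0.88 + 2.2 + 15.77 + 37.26 = 56.11

Route B (20.7 hours)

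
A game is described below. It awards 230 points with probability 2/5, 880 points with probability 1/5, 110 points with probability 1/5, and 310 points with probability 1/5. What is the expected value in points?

352 points

EV = 2/5 × 230 + 1/5 × 880 + 1/5 × 110 + 1/5 × 310 = 92 + 176 + 22 + 62 = 352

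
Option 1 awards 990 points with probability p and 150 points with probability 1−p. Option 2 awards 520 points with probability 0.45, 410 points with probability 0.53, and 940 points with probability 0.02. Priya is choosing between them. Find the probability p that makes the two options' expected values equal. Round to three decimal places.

p = 0.381

EV(Option 2) = 0.45 × 520 + 0.53 × 410 + 0.02 × 940 = 234 + 217.3 + 18.8 = 470.1
p·990 + (1−p)·150 = 470.1
840p + 150 = 470.1
p = (470.1 − 150) / 840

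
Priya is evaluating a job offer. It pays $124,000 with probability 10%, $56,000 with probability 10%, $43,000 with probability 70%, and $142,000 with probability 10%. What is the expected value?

EV = 0.1 × 124000 + 0.1 × 56000 + 0.7 × 43000 + 0.1 × 142000 = 12400 + 5600 + 30100 + 14200 = 62300

$62,300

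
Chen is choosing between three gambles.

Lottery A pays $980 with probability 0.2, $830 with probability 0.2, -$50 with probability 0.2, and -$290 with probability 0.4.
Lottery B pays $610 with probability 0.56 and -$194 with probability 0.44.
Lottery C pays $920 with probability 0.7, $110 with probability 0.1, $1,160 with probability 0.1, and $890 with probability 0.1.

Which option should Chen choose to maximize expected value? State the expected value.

Lottery A = 0.2 × 980 + 0.2 × 830 + 0.2 × (-50) + 0.4 × (-290) = 196 + 166 − 10 − 116 = 236
Lottery B = 0.56 × 610 + 0.44 × (-194) = 341.6 − 85.36 = 256.24
Lottery C = 0.7 × 920 + 0.1 × 110 + 0.1 × 1160 + 0.1 × 890 = 644 + 11 + 116 + 89 = 860

Lottery C ($860)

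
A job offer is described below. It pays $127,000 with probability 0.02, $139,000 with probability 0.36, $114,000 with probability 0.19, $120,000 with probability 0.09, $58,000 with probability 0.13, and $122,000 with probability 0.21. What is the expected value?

$118,200

EV = 0.02 × 127000 + 0.36 × 139000 + 0.19 × 114000 + 0.09 × 120000 + 0.13 × 58000 + 0.21 × 122000 = 2540 + 50040 + 21660 + 10800 + 7540 + 25620 = 118200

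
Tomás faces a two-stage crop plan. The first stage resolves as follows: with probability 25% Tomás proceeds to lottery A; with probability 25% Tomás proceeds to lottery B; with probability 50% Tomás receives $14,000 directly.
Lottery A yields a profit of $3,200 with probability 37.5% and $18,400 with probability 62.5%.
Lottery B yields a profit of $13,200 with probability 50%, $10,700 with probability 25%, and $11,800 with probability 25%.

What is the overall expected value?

EV(A) = 0.375 × 3200 + 0.625 × 18400 = 1200 + 11500 = 12700
EV(B) = 0.5 × 13200 + 0.25 × 10700 + 0.25 × 11800 = 6600 + 2675 + 2950 = 12225
Branch C: 14000 (certain)
Overall = 0.25 × 12700 + 0.25 × 12225 + 0.5 × 14000 = 3175 + 3056.25 + 7000 = 13231.25

$13,231.25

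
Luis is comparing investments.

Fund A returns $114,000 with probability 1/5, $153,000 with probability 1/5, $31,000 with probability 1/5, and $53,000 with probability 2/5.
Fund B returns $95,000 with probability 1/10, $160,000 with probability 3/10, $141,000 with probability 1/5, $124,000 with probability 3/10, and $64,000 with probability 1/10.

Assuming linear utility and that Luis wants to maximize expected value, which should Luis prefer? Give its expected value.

Fund B ($129,300)

Fund A = 1/5 × 114000 + 1/5 × 153000 + 1/5 × 31000 + 2/5 × 53000 = 22800 + 30600 + 6200 + 21200 = 80800
Fund B = 1/10 × 95000 + 3/10 × 160000 + 1/5 × 141000 + 3/10 × 124000 + 1/10 × 64000 = 9500 + 48000 + 28200 + 37200 + 6400 = 129300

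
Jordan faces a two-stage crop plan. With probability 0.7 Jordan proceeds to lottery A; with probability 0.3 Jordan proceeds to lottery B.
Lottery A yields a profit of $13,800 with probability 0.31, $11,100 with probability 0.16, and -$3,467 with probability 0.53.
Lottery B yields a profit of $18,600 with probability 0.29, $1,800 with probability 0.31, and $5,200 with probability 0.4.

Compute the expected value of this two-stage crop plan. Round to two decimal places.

$5,361.14

EV(A) = 0.31 × 13800 + 0.16 × 11100 + 0.53 × (-3467) = 4278 + 1776 − 1837.51 = 4216.49
EV(B) = 0.29 × 18600 + 0.31 × 1800 + 0.4 × 5200 = 5394 + 558 + 2080 = 8032
Overall = 0.7 × 4216.49 + 0.3 × 8032 = 2951.543 + 2409.6 = 5361.143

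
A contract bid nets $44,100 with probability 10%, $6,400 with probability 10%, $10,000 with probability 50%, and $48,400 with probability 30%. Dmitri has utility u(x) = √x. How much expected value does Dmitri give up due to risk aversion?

$3,545

E[u] = 0.1·√44100 + 0.1·√6400 + 0.5·√10000 + 0.3·√48400 = 0.1·210 + 0.1·80 + 0.5·100 + 0.3·220 = 145
CE = (145)² = 21025
Risk premium = EV − CE = 24570 − 21025 = 3545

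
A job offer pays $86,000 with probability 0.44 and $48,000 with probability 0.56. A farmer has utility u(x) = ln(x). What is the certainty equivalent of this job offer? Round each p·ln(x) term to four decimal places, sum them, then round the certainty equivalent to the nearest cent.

E[u] = 0.44·ln(86000) + 0.56·ln(48000) = 4.9993 + 6.0362 = 11.0355
CE = e^11.0355 ≈ 62037.85

$62,037.85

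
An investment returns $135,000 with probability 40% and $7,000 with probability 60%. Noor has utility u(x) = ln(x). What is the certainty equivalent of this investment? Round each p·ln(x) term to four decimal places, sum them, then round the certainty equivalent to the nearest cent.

E[u] = 0.4·ln(135000) + 0.6·ln(7000) = 4.7252 + 5.3122 = 10.0374
CE = e^10.0374 ≈ 22865.85

$22,865.85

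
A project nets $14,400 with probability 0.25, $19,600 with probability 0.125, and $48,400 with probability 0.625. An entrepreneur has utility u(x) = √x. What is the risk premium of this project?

$2,075

E[u] = 0.25·√14400 + 0.125·√19600 + 0.625·√48400 = 0.25·120 + 0.125·140 + 0.625·220 = 185
CE = (185)² = 34225
Risk premium = EV − CE = 36300 − 34225 = 2075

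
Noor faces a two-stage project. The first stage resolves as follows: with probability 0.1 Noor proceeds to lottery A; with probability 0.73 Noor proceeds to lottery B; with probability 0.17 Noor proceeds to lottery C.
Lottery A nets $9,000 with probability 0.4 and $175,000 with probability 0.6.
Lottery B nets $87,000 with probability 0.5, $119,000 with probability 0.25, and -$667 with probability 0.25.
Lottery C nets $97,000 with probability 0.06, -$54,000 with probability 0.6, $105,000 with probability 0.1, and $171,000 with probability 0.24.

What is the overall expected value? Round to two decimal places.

EV(A) = 0.4 × 9000 + 0.6 × 175000 = 3600 + 105000 = 108600
EV(B) = 0.5 × 87000 + 0.25 × 119000 + 0.25 × (-667) = 43500 + 29750 − 166.75 = 73083.25
EV(C) = 0.06 × 97000 + 0.6 × (-54000) + 0.1 × 105000 + 0.24 × 171000 = 5820 − 32400 + 10500 + 41040 = 24960
Overall = 0.1 × 108600 + 0.73 × 73083.25 + 0.17 × 24960 = 10860 + 53350.7725 + 4243.2 = 68453.9725

$68,453.97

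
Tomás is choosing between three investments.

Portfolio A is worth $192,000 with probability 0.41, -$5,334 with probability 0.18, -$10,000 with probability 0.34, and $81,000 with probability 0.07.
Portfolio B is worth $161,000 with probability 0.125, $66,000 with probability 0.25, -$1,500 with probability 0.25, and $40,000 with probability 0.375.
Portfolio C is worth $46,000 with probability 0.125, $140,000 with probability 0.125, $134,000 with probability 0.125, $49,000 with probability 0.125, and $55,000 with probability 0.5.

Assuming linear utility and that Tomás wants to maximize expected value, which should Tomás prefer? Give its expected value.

Portfolio A = 0.41 × 192000 + 0.18 × (-5334) + 0.34 × (-10000) + 0.07 × 81000 = 78720 − 960.12 − 3400 + 5670 = 80029.88
Portfolio B = 0.125 × 161000 + 0.25 × 66000 + 0.25 × (-1500) + 0.375 × 40000 = 20125 + 16500 − 375 + 15000 = 51250
Portfolio C = 0.125 × 46000 + 0.125 × 140000 + 0.125 × 134000 + 0.125 × 49000 + 0.5 × 55000 = 5750 + 17500 + 16750 + 6125 + 27500 = 73625

Portfolio A ($80,029.88)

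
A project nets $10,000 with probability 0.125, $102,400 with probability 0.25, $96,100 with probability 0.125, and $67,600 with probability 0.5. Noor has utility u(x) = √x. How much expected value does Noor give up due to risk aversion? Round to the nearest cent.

$4,410.94

E[u] = 0.125·√10000 + 0.25·√102400 + 0.125·√96100 + 0.5·√67600 = 0.125·100 + 0.25·320 + 0.125·310 + 0.5·260 = 261.25
CE = (261.25)² = 68251.5625
Risk premium = EV − CE = 72662.5 − 68251.5625 = 4410.9375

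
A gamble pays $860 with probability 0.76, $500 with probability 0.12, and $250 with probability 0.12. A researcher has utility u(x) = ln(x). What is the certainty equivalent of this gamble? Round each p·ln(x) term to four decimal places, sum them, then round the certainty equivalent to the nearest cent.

$694.85

E[u] = 0.76·ln(860) + 0.12·ln(500) + 0.12·ln(250) = 5.1353 + 0.7458 + 0.6626 = 6.5437
CE = e^6.5437 ≈ 694.85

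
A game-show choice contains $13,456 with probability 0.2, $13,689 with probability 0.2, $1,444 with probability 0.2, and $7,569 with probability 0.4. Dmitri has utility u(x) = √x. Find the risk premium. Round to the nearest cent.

$824.40

E[u] = 0.2·√13456 + 0.2·√13689 + 0.2·√1444 + 0.4·√7569 = 0.2·116 + 0.2·117 + 0.2·38 + 0.4·87 = 89
CE = (89)² = 7921
Risk premium = EV − CE = 8745.4 − 7921 = 824.4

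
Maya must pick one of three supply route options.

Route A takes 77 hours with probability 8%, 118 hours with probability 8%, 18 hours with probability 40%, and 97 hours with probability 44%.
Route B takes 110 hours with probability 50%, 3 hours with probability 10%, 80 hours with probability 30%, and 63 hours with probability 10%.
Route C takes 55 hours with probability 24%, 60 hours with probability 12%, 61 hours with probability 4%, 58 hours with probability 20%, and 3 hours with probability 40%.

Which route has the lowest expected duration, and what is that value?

Route A = 0.08 × 77 + 0.08 × 118 + 0.4 × 18 + 0.44 × 97 = 6.16 + 9.44 + 7.2 + 42.68 = 65.48
Route B = 0.5 × 110 + 0.1 × 3 + 0.3 × 80 + 0.1 × 63 = 55 + 0.3 + 24 + 6.3 = 85.6
Route C = 0.24 × 55 + 0.12 × 60 + 0.04 × 61 + 0.2 × 58 + 0.4 × 3 = 13.2 + 7.2 + 2.44 + 11.6 + 1.2 = 35.64

Route C (35.64 hours)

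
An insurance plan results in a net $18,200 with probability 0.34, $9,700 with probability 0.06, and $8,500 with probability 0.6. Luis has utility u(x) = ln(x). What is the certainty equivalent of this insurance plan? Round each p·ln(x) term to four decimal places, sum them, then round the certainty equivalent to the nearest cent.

E[u] = 0.34·ln(18200) + 0.06·ln(9700) + 0.6·ln(8500) = 3.3351 + 0.5508 + 5.4287 = 9.3146
CE = e^9.3146 ≈ 11098.89

$11,098.89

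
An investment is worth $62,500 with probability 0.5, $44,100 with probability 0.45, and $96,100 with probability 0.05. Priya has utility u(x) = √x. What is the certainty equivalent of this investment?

E[u] = 0.5·√62500 + 0.45·√44100 + 0.05·√96100 = 0.5·250 + 0.45·210 + 0.05·310 = 235
CE = (235)² = 55225

$55,225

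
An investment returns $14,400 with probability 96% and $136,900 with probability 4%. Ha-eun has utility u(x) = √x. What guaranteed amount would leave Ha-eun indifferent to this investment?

E[u] = 0.96·√14400 + 0.04·√136900 = 0.96·120 + 0.04·370 = 130
CE = (130)² = 16900

$16,900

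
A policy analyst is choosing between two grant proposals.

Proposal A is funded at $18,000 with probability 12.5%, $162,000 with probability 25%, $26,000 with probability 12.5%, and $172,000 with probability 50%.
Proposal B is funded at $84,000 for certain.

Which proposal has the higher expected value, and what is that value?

Proposal A ($132,000)

Proposal A = 0.125 × 18000 + 0.25 × 162000 + 0.125 × 26000 + 0.5 × 172000 = 2250 + 40500 + 3250 + 86000 = 132000
Proposal B: 84000 (certain)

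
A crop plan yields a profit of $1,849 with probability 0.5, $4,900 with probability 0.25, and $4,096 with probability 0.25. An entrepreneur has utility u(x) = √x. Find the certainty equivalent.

E[u] = 0.5·√1849 + 0.25·√4900 + 0.25·√4096 = 0.5·43 + 0.25·70 + 0.25·64 = 55
CE = (55)² = 3025

$3,025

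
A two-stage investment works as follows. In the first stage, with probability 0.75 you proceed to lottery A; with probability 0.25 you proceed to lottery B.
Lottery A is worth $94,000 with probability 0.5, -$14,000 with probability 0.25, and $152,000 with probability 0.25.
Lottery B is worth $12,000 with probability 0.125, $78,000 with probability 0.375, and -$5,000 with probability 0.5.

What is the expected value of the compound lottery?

EV(A) = 0.5 × 94000 + 0.25 × (-14000) + 0.25 × 152000 = 47000 − 3500 + 38000 = 81500
EV(B) = 0.125 × 12000 + 0.375 × 78000 + 0.5 × (-5000) = 1500 + 29250 − 2500 = 28250
Overall = 0.75 × 81500 + 0.25 × 28250 = 61125 + 7062.5 = 68187.5

$68,187.50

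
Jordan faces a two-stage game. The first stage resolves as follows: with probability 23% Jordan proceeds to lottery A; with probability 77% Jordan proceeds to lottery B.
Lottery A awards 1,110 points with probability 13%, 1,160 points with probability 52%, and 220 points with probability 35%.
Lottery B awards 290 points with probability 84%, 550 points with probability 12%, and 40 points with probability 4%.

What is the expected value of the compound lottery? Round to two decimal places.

429.26 points

EV(A) = 0.13 × 1110 + 0.52 × 1160 + 0.35 × 220 = 144.3 + 603.2 + 77 = 824.5
EV(B) = 0.84 × 290 + 0.12 × 550 + 0.04 × 40 = 243.6 + 66 + 1.6 = 311.2
Overall = 0.23 × 824.5 + 0.77 × 311.2 = 189.635 + 239.624 = 429.259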